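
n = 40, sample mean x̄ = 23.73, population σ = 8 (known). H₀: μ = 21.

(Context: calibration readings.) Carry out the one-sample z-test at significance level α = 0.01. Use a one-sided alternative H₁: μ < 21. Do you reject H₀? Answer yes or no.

reject H₀: no

SE = σ/√n = 8/√40 = 1.2649
z = (x̄−μ₀)/SE = (23.73−21)/1.2649 = 2.1583
p-value (one-sided, H₁ less) = 0.98455
At α=0.01: p ≥ α → fail to reject H₀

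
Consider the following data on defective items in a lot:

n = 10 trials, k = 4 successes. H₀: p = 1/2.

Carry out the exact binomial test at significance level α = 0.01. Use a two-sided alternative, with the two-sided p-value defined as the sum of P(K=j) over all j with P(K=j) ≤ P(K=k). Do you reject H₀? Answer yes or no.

Exact binomial: n=10, k=4, p₀=1/2=0.5000
P(X=j) = C(n,j)·p₀^j·(1−p₀)^(n−j); p = Σ P(X=j) over j with P(X=j) ≤ P(X=4)
p-value (two-sided) = 0.75391
At α=0.01: p ≥ α → fail to reject H₀

reject H₀: no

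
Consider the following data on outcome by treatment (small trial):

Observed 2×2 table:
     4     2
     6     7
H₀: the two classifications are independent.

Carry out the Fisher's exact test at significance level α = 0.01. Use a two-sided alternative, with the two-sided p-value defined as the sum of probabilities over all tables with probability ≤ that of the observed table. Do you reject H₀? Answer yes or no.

reject H₀: no

Margins: r₁=6, r₂=13, c₁=10, c₂=9, n=19
p_obs = C(6,4)·C(13,6)/C(19,10); sum pmf over tables with pmf ≤ p_obs
p-value (two-sided) = 0.62848
At α=0.01: p ≥ α → fail to reject H₀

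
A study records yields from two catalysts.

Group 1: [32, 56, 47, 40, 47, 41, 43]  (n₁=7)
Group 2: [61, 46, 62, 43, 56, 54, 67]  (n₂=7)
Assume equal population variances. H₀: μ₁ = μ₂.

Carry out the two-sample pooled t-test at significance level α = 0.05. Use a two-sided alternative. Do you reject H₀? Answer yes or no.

x̄₁=43.714, s₁=7.432, n₁=7
x̄₂=55.571, s₂=8.696, n₂=7
s_p² = [6·7.432² + 6·8.696²]/12 = 65.4286
SE = √(s_p²·(1/7+1/7)) = 4.3236
t = (43.714−55.571)/4.3236 = -2.7424
df = 12
p-value (two-sided) = 0.01785
At α=0.05: p < α → reject H₀

reject H₀: yes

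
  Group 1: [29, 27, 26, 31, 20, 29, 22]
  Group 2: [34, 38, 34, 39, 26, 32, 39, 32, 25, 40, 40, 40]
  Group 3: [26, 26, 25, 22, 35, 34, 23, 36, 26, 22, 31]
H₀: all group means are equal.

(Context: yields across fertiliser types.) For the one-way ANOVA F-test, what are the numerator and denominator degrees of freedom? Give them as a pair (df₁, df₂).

k = 3 groups, N = 30 total
df = (k−1, N−k) = (3−1, 30−3) = (2, 27)

degrees of freedom = [2, 27]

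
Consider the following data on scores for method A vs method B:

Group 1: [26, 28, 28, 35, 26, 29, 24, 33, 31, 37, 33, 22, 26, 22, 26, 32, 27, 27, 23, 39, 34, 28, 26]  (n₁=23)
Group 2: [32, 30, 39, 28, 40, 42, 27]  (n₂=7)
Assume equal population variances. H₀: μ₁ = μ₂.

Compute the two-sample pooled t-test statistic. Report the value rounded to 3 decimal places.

test statistic = -2.394

x̄₁=28.783, s₁=4.690, n₁=23
x̄₂=34.000, s₂=6.191, n₂=7
s_p² = [22·4.690² + 6·6.191²]/28 = 25.4969
SE = √(s_p²·(1/23+1/7)) = 2.1797
t = (28.783−34.000)/2.1797 = -2.3937
df = 28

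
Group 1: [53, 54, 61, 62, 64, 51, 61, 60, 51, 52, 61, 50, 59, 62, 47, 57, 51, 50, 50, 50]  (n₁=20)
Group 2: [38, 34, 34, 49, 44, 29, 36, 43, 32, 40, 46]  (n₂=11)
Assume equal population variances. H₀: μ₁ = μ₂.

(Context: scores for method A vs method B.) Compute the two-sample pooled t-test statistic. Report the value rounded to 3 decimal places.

x̄₁=55.300, s₁=5.411, n₁=20
x̄₂=38.636, s₂=6.313, n₂=11
s_p² = [19·5.411² + 10·6.313²]/29 = 32.9223
SE = √(s_p²·(1/20+1/11)) = 2.1538
t = (55.300−38.636)/2.1538 = 7.7367
df = 29

test statistic = 7.737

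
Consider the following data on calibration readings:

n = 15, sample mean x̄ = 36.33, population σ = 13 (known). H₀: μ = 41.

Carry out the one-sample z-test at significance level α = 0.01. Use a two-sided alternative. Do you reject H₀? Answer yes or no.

SE = σ/√n = 13/√15 = 3.3566
z = (x̄−μ₀)/SE = (36.33−41)/3.3566 = -1.3913
p-value (two-sided) = 0.16414
At α=0.01: p ≥ α → fail to reject H₀

reject H₀: no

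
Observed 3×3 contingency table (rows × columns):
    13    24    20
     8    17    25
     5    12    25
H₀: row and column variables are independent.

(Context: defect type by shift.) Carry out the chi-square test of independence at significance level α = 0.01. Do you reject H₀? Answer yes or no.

reject H₀: no

Row totals [57, 50, 42], col totals [26, 53, 70], n=149
χ² = (13−9.95)²/9.95 + (24−20.28)²/20.28 + (20−26.78)²/26.78 + (8−8.72)²/8.72 + (17−17.79)²/17.79 + (25−23.49)²/23.49 + (5−7.33)²/7.33 + (12−14.94)²/14.94 + (25−19.73)²/19.73 = 6.2548
df = 4
p-value (upper-tail) = 0.18091
At α=0.01: p ≥ α → fail to reject H₀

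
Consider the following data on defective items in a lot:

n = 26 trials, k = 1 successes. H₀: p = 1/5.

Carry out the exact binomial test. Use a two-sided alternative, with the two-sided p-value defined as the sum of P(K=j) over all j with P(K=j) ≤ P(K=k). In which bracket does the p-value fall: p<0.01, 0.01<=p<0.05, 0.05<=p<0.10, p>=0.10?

Exact binomial: n=26, k=1, p₀=1/5=0.2000
P(X=j) = C(n,j)·p₀^j·(1−p₀)^(n−j); p = Σ P(X=j) over j with P(X=j) ≤ P(X=1)
p-value (two-sided) = 0.04589
→ bracket: 0.01<=p<0.05

p-value bracket: 0.01<=p<0.05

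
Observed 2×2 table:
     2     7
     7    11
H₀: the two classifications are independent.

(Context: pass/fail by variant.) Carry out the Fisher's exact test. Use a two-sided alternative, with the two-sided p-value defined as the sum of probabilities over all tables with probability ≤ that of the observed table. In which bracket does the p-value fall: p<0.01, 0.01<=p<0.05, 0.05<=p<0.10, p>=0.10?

Margins: r₁=9, r₂=18, c₁=9, c₂=18, n=27
p_obs = C(9,2)·C(18,7)/C(27,9); sum pmf over tables with pmf ≤ p_obs
p-value (two-sided) = 0.66729
→ bracket: p>=0.10

p-value bracket: p>=0.10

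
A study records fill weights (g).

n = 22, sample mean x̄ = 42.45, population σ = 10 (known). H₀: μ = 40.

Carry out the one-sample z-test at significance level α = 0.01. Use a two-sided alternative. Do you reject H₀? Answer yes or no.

SE = σ/√n = 10/√22 = 2.1320
z = (x̄−μ₀)/SE = (42.45−40)/2.1320 = 1.1492
p-value (two-sided) = 0.25049
At α=0.01: p ≥ α → fail to reject H₀

reject H₀: no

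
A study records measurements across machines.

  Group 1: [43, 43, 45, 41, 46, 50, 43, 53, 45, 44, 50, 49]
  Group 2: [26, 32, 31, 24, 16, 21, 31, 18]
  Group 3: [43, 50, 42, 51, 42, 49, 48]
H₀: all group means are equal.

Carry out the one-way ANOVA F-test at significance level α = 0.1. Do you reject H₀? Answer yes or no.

Group means [46.00, 24.88, 46.43], grand mean 39.852
SSB = Σnᵢ(x̄ᵢ−x̄)² = 2550.818; SSW = ΣΣ(x−x̄ᵢ)² = 510.589
MSB = 2550.818/2 = 1275.4091; MSW = 510.589/24 = 21.2746
F = MSB/MSW = 59.9500
df = (2, 24)
p-value (upper-tail) = 0.00000
At α=0.1: p < α → reject H₀

reject H₀: yes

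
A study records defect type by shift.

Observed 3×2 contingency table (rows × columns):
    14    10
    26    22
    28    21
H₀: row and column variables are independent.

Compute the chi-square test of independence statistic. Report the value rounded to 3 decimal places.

Row totals [24, 48, 49], col totals [68, 53], n=121
χ² = (14−13.49)²/13.49 + (10−10.51)²/10.51 + (26−26.98)²/26.98 + (22−21.02)²/21.02 + (28−27.54)²/27.54 + (21−21.46)²/21.46 = 0.1427
df = 2

test statistic = 0.143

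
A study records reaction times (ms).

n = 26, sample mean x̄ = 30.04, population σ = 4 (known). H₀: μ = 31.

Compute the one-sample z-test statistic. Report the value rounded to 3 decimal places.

test statistic = -1.224

SE = σ/√n = 4/√26 = 0.7845
z = (x̄−μ₀)/SE = (30.04−31)/0.7845 = -1.2238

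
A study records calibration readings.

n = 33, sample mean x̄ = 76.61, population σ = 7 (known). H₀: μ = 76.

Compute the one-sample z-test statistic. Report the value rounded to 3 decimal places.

SE = σ/√n = 7/√33 = 1.2185
z = (x̄−μ₀)/SE = (76.61−76)/1.2185 = 0.5006

test statistic = 0.501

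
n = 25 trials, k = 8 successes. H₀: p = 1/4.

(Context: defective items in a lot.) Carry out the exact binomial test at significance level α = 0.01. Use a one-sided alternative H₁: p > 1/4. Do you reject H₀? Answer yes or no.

reject H₀: no

Exact binomial: n=25, k=8, p₀=1/4=0.2500
P(X≥8) from Σ C(n,i)·p₀^i·(1−p₀)^(n−i)
p-value (one-sided, H₁ greater) = 0.27349
At α=0.01: p ≥ α → fail to reject H₀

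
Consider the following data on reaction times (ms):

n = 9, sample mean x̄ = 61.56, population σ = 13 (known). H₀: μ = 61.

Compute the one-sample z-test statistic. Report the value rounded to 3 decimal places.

SE = σ/√n = 13/√9 = 4.3333
z = (x̄−μ₀)/SE = (61.56−61)/4.3333 = 0.1292

test statistic = 0.129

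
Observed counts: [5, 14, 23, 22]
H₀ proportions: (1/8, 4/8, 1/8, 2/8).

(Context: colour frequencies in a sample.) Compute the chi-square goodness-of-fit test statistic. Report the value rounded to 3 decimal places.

n = 64; E_i = n·p_i = [8.00, 32.00, 8.00, 16.00]
χ² = (5−8.00)²/8.00 + (14−32.00)²/32.00 + (23−8.00)²/8.00 + (22−16.00)²/16.00 = 41.6250
df = 3

test statistic = 41.625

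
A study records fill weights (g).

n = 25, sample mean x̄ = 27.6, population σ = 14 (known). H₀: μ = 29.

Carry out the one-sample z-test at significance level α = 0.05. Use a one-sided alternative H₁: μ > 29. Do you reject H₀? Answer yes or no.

SE = σ/√n = 14/√25 = 2.8000
z = (x̄−μ₀)/SE = (27.6−29)/2.8000 = -0.5000
p-value (one-sided, H₁ greater) = 0.69146
At α=0.05: p ≥ α → fail to reject H₀

reject H₀: no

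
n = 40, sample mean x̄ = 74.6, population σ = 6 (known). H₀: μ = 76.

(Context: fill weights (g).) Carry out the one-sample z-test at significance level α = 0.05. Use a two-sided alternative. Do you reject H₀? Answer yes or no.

SE = σ/√n = 6/√40 = 0.9487
z = (x̄−μ₀)/SE = (74.6−76)/0.9487 = -1.4757
p-value (two-sided) = 0.14002
At α=0.05: p ≥ α → fail to reject H₀

reject H₀: no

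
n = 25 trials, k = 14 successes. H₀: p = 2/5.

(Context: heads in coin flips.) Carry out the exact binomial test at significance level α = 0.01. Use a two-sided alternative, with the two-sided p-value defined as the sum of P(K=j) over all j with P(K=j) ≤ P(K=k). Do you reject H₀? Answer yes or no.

Exact binomial: n=25, k=14, p₀=2/5=0.4000
P(X=j) = C(n,j)·p₀^j·(1−p₀)^(n−j); p = Σ P(X=j) over j with P(X=j) ≤ P(X=14)
p-value (two-sided) = 0.10716
At α=0.01: p ≥ α → fail to reject H₀

reject H₀: no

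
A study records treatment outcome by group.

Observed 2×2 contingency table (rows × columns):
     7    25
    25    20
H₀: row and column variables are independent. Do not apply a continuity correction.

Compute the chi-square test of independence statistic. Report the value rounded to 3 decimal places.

test statistic = 8.735

Row totals [32, 45], col totals [32, 45], n=77
χ² = (7−13.30)²/13.30 + (25−18.70)²/18.70 + (25−18.70)²/18.70 + (20−26.30)²/26.30 = 8.7347
df = 1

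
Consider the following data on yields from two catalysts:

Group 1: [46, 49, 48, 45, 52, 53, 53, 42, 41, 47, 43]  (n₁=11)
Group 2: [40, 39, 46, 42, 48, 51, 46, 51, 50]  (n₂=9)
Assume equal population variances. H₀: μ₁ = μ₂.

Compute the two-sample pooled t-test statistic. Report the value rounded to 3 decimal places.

test statistic = 0.648

x̄₁=47.182, s₁=4.285, n₁=11
x̄₂=45.889, s₂=4.622, n₂=9
s_p² = [10·4.285² + 8·4.622²]/18 = 19.6958
SE = √(s_p²·(1/11+1/9)) = 1.9947
t = (47.182−45.889)/1.9947 = 0.6482
df = 18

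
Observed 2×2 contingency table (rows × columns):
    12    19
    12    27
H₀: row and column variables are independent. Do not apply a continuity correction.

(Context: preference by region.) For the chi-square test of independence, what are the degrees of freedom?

df = (r−1)(c−1) = (2−1)·(2−1) = 1

degrees of freedom = 1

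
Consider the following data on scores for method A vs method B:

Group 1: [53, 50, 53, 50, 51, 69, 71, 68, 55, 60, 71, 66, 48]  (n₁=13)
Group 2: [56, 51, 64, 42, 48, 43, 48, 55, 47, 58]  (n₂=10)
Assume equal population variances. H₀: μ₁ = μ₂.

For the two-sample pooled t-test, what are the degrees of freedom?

df = n₁ + n₂ − 2 = 13 + 10 − 2 = 21

degrees of freedom = 21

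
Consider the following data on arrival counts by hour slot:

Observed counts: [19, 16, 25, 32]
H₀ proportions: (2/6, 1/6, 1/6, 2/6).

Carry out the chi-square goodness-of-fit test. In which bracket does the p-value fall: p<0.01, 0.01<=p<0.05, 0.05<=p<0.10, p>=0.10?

n = 92; E_i = n·p_i = [30.67, 15.33, 15.33, 30.67]
χ² = (19−30.67)²/30.67 + (16−15.33)²/15.33 + (25−15.33)²/15.33 + (32−30.67)²/30.67 = 10.6196
df = 3
p-value (upper-tail) = 0.01397
→ bracket: 0.01<=p<0.05

p-value bracket: 0.01<=p<0.05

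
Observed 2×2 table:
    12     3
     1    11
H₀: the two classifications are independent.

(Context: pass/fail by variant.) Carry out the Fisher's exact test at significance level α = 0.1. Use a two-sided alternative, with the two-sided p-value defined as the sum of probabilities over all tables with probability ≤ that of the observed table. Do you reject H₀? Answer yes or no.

reject H₀: yes

Margins: r₁=15, r₂=12, c₁=13, c₂=14, n=27
p_obs = C(15,12)·C(12,1)/C(27,13); sum pmf over tables with pmf ≤ p_obs
p-value (two-sided) = 0.00034
At α=0.1: p < α → reject H₀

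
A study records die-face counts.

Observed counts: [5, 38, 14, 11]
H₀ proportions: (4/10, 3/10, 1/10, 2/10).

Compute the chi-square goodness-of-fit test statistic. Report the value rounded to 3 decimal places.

test statistic = 41.424

n = 68; E_i = n·p_i = [27.20, 20.40, 6.80, 13.60]
χ² = (5−27.20)²/27.20 + (38−20.40)²/20.40 + (14−6.80)²/6.80 + (11−13.60)²/13.60 = 41.4240
df = 3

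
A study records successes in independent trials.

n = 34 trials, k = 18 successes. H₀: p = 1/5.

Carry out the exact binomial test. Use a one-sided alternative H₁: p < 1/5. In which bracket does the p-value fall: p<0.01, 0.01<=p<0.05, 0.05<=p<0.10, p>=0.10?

p-value bracket: p>=0.10

Exact binomial: n=34, k=18, p₀=1/5=0.2000
P(X≤18) from Σ C(n,i)·p₀^i·(1−p₀)^(n−i)
p-value (one-sided, H₁ less) = 1.00000
→ bracket: p>=0.10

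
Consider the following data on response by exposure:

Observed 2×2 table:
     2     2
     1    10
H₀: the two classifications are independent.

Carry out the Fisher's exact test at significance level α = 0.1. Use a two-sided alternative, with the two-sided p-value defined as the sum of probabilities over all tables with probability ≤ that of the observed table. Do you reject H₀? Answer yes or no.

Margins: r₁=4, r₂=11, c₁=3, c₂=12, n=15
p_obs = C(4,2)·C(11,1)/C(15,3); sum pmf over tables with pmf ≤ p_obs
p-value (two-sided) = 0.15385
At α=0.1: p ≥ α → fail to reject H₀

reject H₀: no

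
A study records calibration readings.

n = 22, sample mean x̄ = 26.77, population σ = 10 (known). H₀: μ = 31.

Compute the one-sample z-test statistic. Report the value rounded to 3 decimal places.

test statistic = -1.984

SE = σ/√n = 10/√22 = 2.1320
z = (x̄−μ₀)/SE = (26.77−31)/2.1320 = -1.9840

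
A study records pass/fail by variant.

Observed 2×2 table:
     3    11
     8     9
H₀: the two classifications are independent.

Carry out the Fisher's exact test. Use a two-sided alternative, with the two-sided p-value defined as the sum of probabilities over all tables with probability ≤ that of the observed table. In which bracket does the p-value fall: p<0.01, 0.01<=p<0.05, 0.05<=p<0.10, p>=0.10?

p-value bracket: p>=0.10

Margins: r₁=14, r₂=17, c₁=11, c₂=20, n=31
p_obs = C(14,3)·C(17,8)/C(31,11); sum pmf over tables with pmf ≤ p_obs
p-value (two-sided) = 0.25800
→ bracket: p>=0.10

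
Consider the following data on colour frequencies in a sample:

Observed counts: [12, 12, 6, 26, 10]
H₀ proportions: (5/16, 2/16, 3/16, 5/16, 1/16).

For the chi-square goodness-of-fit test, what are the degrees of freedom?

degrees of freedom = 4

df = k − 1 = 5 − 1 = 4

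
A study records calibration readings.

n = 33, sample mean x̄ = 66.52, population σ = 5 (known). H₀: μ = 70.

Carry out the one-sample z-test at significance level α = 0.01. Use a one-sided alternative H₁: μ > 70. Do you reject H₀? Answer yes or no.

SE = σ/√n = 5/√33 = 0.8704
z = (x̄−μ₀)/SE = (66.52−70)/0.8704 = -3.9982
p-value (one-sided, H₁ greater) = 0.99997
At α=0.01: p ≥ α → fail to reject H₀

reject H₀: no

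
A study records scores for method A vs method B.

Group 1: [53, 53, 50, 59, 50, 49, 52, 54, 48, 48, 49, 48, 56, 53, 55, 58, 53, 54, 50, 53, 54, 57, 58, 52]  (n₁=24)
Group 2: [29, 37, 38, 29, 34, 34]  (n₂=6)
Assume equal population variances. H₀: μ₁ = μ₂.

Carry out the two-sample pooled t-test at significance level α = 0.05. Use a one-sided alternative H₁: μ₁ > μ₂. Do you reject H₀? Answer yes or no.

x̄₁=52.750, s₁=3.313, n₁=24
x̄₂=33.500, s₂=3.834, n₂=6
s_p² = [23·3.313² + 5·3.834²]/28 = 11.6429
SE = √(s_p²·(1/24+1/6)) = 1.5574
t = (52.750−33.500)/1.5574 = 12.3601
df = 28
p-value (one-sided, H₁ greater) = 0.00000
At α=0.05: p < α → reject H₀

reject H₀: yes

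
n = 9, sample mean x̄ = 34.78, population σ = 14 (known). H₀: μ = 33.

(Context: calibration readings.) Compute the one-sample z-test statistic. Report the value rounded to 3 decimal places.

test statistic = 0.381

SE = σ/√n = 14/√9 = 4.6667
z = (x̄−μ₀)/SE = (34.78−33)/4.6667 = 0.3814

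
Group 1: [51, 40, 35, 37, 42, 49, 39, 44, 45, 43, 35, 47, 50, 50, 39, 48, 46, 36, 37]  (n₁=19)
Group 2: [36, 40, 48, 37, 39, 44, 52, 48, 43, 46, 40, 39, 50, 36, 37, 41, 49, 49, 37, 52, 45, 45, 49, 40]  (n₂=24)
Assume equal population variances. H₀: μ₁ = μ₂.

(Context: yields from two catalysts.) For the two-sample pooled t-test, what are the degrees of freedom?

degrees of freedom = 41

df = n₁ + n₂ − 2 = 19 + 24 − 2 = 41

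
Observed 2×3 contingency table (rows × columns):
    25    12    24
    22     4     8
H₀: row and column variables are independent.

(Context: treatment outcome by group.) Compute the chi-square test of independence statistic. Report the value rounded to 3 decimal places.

test statistic = 4.915

Row totals [61, 34], col totals [47, 16, 32], n=95
χ² = (25−30.18)²/30.18 + (12−10.27)²/10.27 + (24−20.55)²/20.55 + (22−16.82)²/16.82 + (4−5.73)²/5.73 + (8−11.45)²/11.45 = 4.9148
df = 2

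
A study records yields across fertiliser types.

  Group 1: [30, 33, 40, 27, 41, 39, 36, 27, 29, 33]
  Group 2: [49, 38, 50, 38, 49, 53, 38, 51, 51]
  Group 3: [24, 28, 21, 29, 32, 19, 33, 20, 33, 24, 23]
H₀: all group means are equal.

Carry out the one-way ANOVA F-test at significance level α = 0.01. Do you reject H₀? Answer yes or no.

Group means [33.50, 46.33, 26.00], grand mean 34.600
SSB = Σnᵢ(x̄ᵢ−x̄)² = 2064.700; SSW = ΣΣ(x−x̄ᵢ)² = 850.500
MSB = 2064.700/2 = 1032.3500; MSW = 850.500/27 = 31.5000
F = MSB/MSW = 32.7730
df = (2, 27)
p-value (upper-tail) = 0.00000
At α=0.01: p < α → reject H₀

reject H₀: yes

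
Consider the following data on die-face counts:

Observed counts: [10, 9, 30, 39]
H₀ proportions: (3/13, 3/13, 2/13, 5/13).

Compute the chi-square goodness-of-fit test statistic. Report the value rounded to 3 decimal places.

n = 88; E_i = n·p_i = [20.31, 20.31, 13.54, 33.85]
χ² = (10−20.31)²/20.31 + (9−20.31)²/20.31 + (30−13.54)²/13.54 + (39−33.85)²/33.85 = 32.3288
df = 3

test statistic = 32.329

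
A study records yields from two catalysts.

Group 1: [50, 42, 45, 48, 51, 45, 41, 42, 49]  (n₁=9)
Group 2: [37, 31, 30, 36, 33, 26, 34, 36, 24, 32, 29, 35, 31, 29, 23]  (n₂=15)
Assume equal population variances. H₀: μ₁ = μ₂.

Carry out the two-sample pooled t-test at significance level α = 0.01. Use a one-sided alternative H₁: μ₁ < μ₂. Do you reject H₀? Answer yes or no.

reject H₀: no

x̄₁=45.889, s₁=3.756, n₁=9
x̄₂=31.067, s₂=4.334, n₂=15
s_p² = [8·3.756² + 14·4.334²]/22 = 17.0828
SE = √(s_p²·(1/9+1/15)) = 1.7427
t = (45.889−31.067)/1.7427 = 8.5054
df = 22
p-value (one-sided, H₁ less) = 1.00000
At α=0.01: p ≥ α → fail to reject H₀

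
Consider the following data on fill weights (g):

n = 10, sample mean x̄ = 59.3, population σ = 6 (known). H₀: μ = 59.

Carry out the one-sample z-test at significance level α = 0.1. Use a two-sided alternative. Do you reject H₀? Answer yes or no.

reject H₀: no

SE = σ/√n = 6/√10 = 1.8974
z = (x̄−μ₀)/SE = (59.3−59)/1.8974 = 0.1581
p-value (two-sided) = 0.87437
At α=0.1: p ≥ α → fail to reject H₀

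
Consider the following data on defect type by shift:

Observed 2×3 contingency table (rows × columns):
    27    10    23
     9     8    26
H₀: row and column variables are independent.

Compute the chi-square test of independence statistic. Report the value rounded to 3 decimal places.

test statistic = 6.785

Row totals [60, 43], col totals [36, 18, 49], n=103
χ² = (27−20.97)²/20.97 + (10−10.49)²/10.49 + (23−28.54)²/28.54 + (9−15.03)²/15.03 + (8−7.51)²/7.51 + (26−20.46)²/20.46 = 6.7849
df = 2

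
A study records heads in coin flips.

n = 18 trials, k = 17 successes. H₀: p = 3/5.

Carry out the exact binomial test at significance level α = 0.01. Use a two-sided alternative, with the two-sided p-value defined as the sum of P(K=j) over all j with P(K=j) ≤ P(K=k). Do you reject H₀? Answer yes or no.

Exact binomial: n=18, k=17, p₀=3/5=0.6000
P(X=j) = C(n,j)·p₀^j·(1−p₀)^(n−j); p = Σ P(X=j) over j with P(X=j) ≤ P(X=17)
p-value (two-sided) = 0.00260
At α=0.01: p < α → reject H₀

reject H₀: yes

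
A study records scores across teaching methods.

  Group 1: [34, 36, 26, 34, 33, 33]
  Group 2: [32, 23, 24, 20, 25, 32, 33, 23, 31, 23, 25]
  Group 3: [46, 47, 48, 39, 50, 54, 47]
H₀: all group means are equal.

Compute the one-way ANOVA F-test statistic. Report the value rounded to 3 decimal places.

test statistic = 49.710

Group means [32.67, 26.45, 47.29], grand mean 34.083
SSB = Σnᵢ(x̄ᵢ−x̄)² = 1872.344; SSW = ΣΣ(x−x̄ᵢ)² = 395.489
MSB = 1872.344/2 = 936.1721; MSW = 395.489/21 = 18.8328
F = MSB/MSW = 49.7096
df = (2, 21)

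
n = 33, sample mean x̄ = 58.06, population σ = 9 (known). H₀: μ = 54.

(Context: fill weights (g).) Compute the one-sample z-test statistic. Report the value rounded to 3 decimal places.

SE = σ/√n = 9/√33 = 1.5667
z = (x̄−μ₀)/SE = (58.06−54)/1.5667 = 2.5914

test statistic = 2.591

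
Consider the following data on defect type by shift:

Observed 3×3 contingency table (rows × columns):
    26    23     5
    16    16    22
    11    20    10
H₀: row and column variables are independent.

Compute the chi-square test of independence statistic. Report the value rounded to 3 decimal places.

Row totals [54, 54, 41], col totals [53, 59, 37], n=149
χ² = (26−19.21)²/19.21 + (23−21.38)²/21.38 + (5−13.41)²/13.41 + (16−19.21)²/19.21 + (16−21.38)²/21.38 + (22−13.41)²/13.41 + (11−14.58)²/14.58 + (20−16.23)²/16.23 + (10−10.18)²/10.18 = 16.9491
df = 4

test statistic = 16.949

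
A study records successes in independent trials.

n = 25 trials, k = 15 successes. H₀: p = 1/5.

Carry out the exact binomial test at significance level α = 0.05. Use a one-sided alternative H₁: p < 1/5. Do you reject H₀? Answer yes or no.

Exact binomial: n=25, k=15, p₀=1/5=0.2000
P(X≤15) from Σ C(n,i)·p₀^i·(1−p₀)^(n−i)
p-value (one-sided, H₁ less) = 1.00000
At α=0.05: p ≥ α → fail to reject H₀

reject H₀: no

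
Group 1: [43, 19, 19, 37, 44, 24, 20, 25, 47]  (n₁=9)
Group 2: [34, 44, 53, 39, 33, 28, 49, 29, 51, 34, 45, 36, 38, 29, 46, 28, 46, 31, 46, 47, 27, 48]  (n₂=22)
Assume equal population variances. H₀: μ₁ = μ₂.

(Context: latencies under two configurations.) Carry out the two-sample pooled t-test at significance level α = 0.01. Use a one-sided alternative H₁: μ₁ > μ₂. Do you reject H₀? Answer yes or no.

reject H₀: no

x̄₁=30.889, s₁=11.720, n₁=9
x̄₂=39.136, s₂=8.560, n₂=22
s_p² = [8·11.720² + 21·8.560²]/29 = 90.9476
SE = √(s_p²·(1/9+1/22)) = 3.7735
t = (30.889−39.136)/3.7735 = -2.1856
df = 29
p-value (one-sided, H₁ greater) = 0.98147
At α=0.01: p ≥ α → fail to reject H₀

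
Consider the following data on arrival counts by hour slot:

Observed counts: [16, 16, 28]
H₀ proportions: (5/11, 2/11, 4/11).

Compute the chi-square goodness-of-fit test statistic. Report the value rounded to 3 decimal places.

test statistic = 8.787

n = 60; E_i = n·p_i = [27.27, 10.91, 21.82]
χ² = (16−27.27)²/27.27 + (16−10.91)²/10.91 + (28−21.82)²/21.82 = 8.7867
df = 2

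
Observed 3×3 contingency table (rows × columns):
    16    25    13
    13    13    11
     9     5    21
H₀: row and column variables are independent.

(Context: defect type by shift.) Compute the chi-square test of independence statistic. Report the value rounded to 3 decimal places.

test statistic = 15.130

Row totals [54, 37, 35], col totals [38, 43, 45], n=126
χ² = (16−16.29)²/16.29 + (25−18.43)²/18.43 + (13−19.29)²/19.29 + (13−11.16)²/11.16 + (13−12.63)²/12.63 + (11−13.21)²/13.21 + (9−10.56)²/10.56 + (5−11.94)²/11.94 + (21−12.50)²/12.50 = 15.1296
df = 4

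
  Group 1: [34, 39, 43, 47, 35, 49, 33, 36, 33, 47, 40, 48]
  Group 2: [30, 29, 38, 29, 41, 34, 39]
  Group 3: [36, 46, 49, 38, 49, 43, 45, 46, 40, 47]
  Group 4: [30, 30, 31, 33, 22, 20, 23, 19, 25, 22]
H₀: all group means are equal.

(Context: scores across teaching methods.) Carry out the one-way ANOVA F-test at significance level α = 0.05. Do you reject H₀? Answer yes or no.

Group means [40.33, 34.29, 43.90, 25.50], grand mean 36.359
SSB = Σnᵢ(x̄ᵢ−x̄)² = 1967.479; SSW = ΣΣ(x−x̄ᵢ)² = 997.495
MSB = 1967.479/3 = 655.8264; MSW = 997.495/35 = 28.4999
F = MSB/MSW = 23.0116
df = (3, 35)
p-value (upper-tail) = 0.00000
At α=0.05: p < α → reject H₀

reject H₀: yes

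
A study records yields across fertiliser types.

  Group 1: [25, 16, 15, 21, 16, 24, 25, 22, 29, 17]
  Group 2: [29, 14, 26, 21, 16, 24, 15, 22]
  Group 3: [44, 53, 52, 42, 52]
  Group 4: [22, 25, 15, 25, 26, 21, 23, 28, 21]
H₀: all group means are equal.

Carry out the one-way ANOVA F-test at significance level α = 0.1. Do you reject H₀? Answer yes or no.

reject H₀: yes

Group means [21.00, 20.88, 48.60, 22.89], grand mean 25.812
SSB = Σnᵢ(x̄ᵢ−x̄)² = 3099.911; SSW = ΣΣ(x−x̄ᵢ)² = 638.964
MSB = 3099.911/3 = 1033.3037; MSW = 638.964/28 = 22.8201
F = MSB/MSW = 45.2803
df = (3, 28)
p-value (upper-tail) = 0.00000
At α=0.1: p < α → reject H₀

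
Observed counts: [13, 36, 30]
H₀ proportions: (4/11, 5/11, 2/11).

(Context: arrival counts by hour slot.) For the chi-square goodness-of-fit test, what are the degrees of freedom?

df = k − 1 = 3 − 1 = 2

degrees of freedom = 2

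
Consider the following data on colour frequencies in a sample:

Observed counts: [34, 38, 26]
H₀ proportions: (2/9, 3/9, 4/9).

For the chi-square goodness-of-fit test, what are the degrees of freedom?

degrees of freedom = 2

df = k − 1 = 3 − 1 = 2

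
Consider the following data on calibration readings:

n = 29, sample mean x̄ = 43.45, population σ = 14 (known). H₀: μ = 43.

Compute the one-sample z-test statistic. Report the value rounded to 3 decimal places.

test statistic = 0.173

SE = σ/√n = 14/√29 = 2.5997
z = (x̄−μ₀)/SE = (43.45−43)/2.5997 = 0.1731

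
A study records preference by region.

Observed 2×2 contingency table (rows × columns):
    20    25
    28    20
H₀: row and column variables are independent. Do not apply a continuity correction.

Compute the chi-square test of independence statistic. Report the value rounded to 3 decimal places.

Row totals [45, 48], col totals [48, 45], n=93
χ² = (20−23.23)²/23.23 + (25−21.77)²/21.77 + (28−24.77)²/24.77 + (20−23.23)²/23.23 = 1.7940
df = 1

test statistic = 1.794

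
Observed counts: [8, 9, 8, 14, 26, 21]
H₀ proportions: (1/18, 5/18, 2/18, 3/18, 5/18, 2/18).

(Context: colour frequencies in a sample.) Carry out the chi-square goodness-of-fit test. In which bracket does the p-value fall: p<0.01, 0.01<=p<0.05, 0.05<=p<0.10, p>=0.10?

p-value bracket: p<0.01

n = 86; E_i = n·p_i = [4.78, 23.89, 9.56, 14.33, 23.89, 9.56]
χ² = (8−4.78)²/4.78 + (9−23.89)²/23.89 + (8−9.56)²/9.56 + (14−14.33)²/14.33 + (26−23.89)²/23.89 + (21−9.56)²/9.56 = 25.6070
df = 5
p-value (upper-tail) = 0.00011
→ bracket: p<0.01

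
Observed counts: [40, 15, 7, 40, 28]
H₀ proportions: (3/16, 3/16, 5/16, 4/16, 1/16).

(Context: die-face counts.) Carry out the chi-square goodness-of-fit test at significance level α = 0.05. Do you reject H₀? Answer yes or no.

n = 130; E_i = n·p_i = [24.38, 24.38, 40.62, 32.50, 8.12]
χ² = (40−24.38)²/24.38 + (15−24.38)²/24.38 + (7−40.62)²/40.62 + (40−32.50)²/32.50 + (28−8.12)²/8.12 = 91.8010
df = 4
p-value (upper-tail) = 0.00000
At α=0.05: p < α → reject H₀

reject H₀: yes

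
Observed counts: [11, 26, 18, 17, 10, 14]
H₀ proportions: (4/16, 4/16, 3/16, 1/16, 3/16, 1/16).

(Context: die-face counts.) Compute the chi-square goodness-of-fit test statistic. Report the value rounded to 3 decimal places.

n = 96; E_i = n·p_i = [24.00, 24.00, 18.00, 6.00, 18.00, 6.00]
χ² = (11−24.00)²/24.00 + (26−24.00)²/24.00 + (18−18.00)²/18.00 + (17−6.00)²/6.00 + (10−18.00)²/18.00 + (14−6.00)²/6.00 = 41.5972
df = 5

test statistic = 41.597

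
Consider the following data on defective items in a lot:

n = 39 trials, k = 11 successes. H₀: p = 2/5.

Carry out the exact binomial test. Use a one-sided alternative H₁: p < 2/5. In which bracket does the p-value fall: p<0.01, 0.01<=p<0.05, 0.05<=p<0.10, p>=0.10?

p-value bracket: 0.05<=p<0.10

Exact binomial: n=39, k=11, p₀=2/5=0.4000
P(X≤11) from Σ C(n,i)·p₀^i·(1−p₀)^(n−i)
p-value (one-sided, H₁ less) = 0.08822
→ bracket: 0.05<=p<0.10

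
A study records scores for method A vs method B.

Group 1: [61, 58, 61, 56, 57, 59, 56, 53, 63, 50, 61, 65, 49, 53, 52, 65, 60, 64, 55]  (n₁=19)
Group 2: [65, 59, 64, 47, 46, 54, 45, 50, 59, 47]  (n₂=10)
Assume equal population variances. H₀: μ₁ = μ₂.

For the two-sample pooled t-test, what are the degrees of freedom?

degrees of freedom = 27

df = n₁ + n₂ − 2 = 19 + 10 − 2 = 27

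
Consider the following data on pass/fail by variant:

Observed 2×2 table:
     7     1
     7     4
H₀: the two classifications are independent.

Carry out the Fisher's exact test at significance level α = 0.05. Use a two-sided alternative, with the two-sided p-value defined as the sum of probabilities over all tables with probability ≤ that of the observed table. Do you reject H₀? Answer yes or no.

reject H₀: no

Margins: r₁=8, r₂=11, c₁=14, c₂=5, n=19
p_obs = C(8,7)·C(11,7)/C(19,14); sum pmf over tables with pmf ≤ p_obs
p-value (two-sided) = 0.33781
At α=0.05: p ≥ α → fail to reject H₀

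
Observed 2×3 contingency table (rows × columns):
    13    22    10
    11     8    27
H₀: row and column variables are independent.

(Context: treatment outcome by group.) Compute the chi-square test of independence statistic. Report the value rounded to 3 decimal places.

Row totals [45, 46], col totals [24, 30, 37], n=91
χ² = (13−11.87)²/11.87 + (22−14.84)²/14.84 + (10−18.30)²/18.30 + (11−12.13)²/12.13 + (8−15.16)²/15.16 + (27−18.70)²/18.70 = 14.5016
df = 2

test statistic = 14.502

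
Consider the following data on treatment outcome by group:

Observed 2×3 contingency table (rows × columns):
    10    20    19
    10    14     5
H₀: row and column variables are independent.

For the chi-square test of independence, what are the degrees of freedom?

degrees of freedom = 2

df = (r−1)(c−1) = (2−1)·(3−1) = 2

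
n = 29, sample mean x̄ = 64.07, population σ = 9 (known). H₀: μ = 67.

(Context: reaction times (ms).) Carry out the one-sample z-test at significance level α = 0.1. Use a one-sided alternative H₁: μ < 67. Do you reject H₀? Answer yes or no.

reject H₀: yes

SE = σ/√n = 9/√29 = 1.6713
z = (x̄−μ₀)/SE = (64.07−67)/1.6713 = -1.7532
p-value (one-sided, H₁ less) = 0.03979
At α=0.1: p < α → reject H₀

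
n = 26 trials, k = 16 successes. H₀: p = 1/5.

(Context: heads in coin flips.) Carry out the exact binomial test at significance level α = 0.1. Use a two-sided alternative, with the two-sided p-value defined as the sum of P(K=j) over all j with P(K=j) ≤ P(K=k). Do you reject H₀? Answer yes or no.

reject H₀: yes

Exact binomial: n=26, k=16, p₀=1/5=0.2000
P(X=j) = C(n,j)·p₀^j·(1−p₀)^(n−j); p = Σ P(X=j) over j with P(X=j) ≤ P(X=16)
p-value (two-sided) = 0.00000
At α=0.1: p < α → reject H₀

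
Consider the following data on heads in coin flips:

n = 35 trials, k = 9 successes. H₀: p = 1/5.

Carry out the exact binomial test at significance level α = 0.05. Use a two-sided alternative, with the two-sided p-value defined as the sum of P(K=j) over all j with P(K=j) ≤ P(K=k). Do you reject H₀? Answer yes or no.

reject H₀: no

Exact binomial: n=35, k=9, p₀=1/5=0.2000
P(X=j) = C(n,j)·p₀^j·(1−p₀)^(n−j); p = Σ P(X=j) over j with P(X=j) ≤ P(X=9)
p-value (two-sided) = 0.39848
At α=0.05: p ≥ α → fail to reject H₀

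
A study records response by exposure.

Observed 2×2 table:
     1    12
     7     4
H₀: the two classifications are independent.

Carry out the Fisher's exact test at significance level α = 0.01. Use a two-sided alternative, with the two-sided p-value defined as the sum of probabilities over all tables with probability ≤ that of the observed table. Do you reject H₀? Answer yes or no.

reject H₀: yes

Margins: r₁=13, r₂=11, c₁=8, c₂=16, n=24
p_obs = C(13,1)·C(11,7)/C(24,8); sum pmf over tables with pmf ≤ p_obs
p-value (two-sided) = 0.00781
At α=0.01: p < α → reject H₀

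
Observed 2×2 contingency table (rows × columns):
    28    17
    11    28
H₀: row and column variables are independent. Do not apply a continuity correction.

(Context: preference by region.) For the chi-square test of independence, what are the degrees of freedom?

df = (r−1)(c−1) = (2−1)·(2−1) = 1

degrees of freedom = 1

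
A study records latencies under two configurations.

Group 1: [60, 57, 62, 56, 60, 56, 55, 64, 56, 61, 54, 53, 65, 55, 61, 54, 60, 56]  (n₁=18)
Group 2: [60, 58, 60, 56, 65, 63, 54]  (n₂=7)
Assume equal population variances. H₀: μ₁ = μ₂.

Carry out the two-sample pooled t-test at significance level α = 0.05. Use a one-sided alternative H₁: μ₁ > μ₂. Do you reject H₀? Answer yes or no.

x̄₁=58.056, s₁=3.621, n₁=18
x̄₂=59.429, s₂=3.823, n₂=7
s_p² = [17·3.621² + 6·3.823²]/23 = 13.5069
SE = √(s_p²·(1/18+1/7)) = 1.6371
t = (58.056−59.429)/1.6371 = -0.8387
df = 23
p-value (one-sided, H₁ greater) = 0.79487
At α=0.05: p ≥ α → fail to reject H₀

reject H₀: no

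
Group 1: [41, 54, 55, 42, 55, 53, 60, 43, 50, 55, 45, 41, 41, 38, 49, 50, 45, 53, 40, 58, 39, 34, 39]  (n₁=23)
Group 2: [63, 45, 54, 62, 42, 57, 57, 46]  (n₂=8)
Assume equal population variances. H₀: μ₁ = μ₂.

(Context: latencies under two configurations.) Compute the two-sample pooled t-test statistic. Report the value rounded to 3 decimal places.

x̄₁=46.957, s₁=7.413, n₁=23
x̄₂=53.250, s₂=7.996, n₂=8
s_p² = [22·7.413² + 7·7.996²]/29 = 57.1192
SE = √(s_p²·(1/23+1/8)) = 3.1022
t = (46.957−53.250)/3.1022 = -2.0287
df = 29

test statistic = -2.029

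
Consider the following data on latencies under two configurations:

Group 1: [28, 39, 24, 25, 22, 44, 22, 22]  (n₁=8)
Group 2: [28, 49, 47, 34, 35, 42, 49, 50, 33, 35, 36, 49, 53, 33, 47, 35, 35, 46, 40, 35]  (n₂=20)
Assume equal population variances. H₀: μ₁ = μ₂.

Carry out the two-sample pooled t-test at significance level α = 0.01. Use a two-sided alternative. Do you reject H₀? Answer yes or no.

x̄₁=28.250, s₁=8.531, n₁=8
x̄₂=40.550, s₂=7.480, n₂=20
s_p² = [7·8.531² + 19·7.480²]/26 = 60.4788
SE = √(s_p²·(1/8+1/20)) = 3.2533
t = (28.250−40.550)/3.2533 = -3.7808
df = 26
p-value (two-sided) = 0.00083
At α=0.01: p < α → reject H₀

reject H₀: yes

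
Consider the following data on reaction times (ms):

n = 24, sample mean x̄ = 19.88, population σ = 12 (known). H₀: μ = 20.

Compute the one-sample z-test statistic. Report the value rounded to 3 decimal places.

SE = σ/√n = 12/√24 = 2.4495
z = (x̄−μ₀)/SE = (19.88−20)/2.4495 = -0.0490

test statistic = -0.049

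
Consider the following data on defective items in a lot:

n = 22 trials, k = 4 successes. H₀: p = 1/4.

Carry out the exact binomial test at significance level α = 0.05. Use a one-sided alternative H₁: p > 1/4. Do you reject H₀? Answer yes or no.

reject H₀: no

Exact binomial: n=22, k=4, p₀=1/4=0.2500
P(X≥4) from Σ C(n,i)·p₀^i·(1−p₀)^(n−i)
p-value (one-sided, H₁ greater) = 0.83761
At α=0.05: p ≥ α → fail to reject H₀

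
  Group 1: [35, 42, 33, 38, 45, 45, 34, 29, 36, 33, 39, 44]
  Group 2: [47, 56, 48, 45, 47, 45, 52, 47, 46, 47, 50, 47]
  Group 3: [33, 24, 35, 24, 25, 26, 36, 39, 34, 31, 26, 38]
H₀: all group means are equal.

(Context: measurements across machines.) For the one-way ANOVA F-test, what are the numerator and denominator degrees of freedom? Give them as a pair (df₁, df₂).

degrees of freedom = [2, 33]

k = 3 groups, N = 36 total
df = (k−1, N−k) = (3−1, 36−3) = (2, 33)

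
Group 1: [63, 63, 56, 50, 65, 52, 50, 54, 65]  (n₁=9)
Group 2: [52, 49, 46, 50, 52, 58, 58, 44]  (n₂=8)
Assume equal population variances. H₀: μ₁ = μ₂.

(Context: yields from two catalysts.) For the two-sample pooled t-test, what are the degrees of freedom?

degrees of freedom = 15

df = n₁ + n₂ − 2 = 9 + 8 − 2 = 15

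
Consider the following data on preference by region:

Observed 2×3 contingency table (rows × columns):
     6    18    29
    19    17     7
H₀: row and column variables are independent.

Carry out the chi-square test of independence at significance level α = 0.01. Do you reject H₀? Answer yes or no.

reject H₀: yes

Row totals [53, 43], col totals [25, 35, 36], n=96
χ² = (6−13.80)²/13.80 + (18−19.32)²/19.32 + (29−19.88)²/19.88 + (19−11.20)²/11.20 + (17−15.68)²/15.68 + (7−16.12)²/16.12 = 19.4019
df = 2
p-value (upper-tail) = 0.00006
At α=0.01: p < α → reject H₀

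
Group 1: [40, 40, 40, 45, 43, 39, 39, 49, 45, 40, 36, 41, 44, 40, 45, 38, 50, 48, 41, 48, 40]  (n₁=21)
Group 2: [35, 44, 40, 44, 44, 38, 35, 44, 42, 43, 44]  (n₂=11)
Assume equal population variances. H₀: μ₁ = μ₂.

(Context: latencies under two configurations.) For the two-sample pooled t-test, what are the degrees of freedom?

df = n₁ + n₂ − 2 = 21 + 11 − 2 = 30

degrees of freedom = 30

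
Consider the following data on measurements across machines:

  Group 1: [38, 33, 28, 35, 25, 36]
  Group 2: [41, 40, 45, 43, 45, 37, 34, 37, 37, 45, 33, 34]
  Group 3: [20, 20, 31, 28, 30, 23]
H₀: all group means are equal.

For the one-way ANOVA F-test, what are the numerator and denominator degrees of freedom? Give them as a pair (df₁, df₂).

degrees of freedom = [2, 21]

k = 3 groups, N = 24 total
df = (k−1, N−k) = (3−1, 24−3) = (2, 21)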